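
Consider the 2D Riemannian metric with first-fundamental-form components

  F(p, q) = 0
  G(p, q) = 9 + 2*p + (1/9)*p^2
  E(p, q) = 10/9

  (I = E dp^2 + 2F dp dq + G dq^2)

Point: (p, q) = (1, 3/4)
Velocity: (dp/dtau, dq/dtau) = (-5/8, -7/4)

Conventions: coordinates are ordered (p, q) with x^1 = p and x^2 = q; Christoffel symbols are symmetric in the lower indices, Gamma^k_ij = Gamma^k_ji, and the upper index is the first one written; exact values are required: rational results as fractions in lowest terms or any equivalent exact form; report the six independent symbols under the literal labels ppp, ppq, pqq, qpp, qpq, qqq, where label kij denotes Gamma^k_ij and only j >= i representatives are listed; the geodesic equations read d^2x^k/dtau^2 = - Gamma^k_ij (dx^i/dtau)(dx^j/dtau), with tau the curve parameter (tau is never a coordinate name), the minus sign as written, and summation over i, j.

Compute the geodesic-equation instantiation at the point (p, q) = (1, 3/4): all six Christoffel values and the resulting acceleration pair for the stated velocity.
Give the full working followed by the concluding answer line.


E = 10/9, F = 0, G = 100/9 at the point
E_p = 0, E_q = 0, F_p = 0, F_q = 0, G_p = 20/9, G_q = 0
EG - F^2 = 1000/81;  g^inv = (81/1000) * [[100/9, 0], [0, 10/9]]
first-kind symbols [ij,l] = (1/2)(d_i g_jl + d_j g_il - d_l g_ij): [pp,p] = E_p/2 = 0, [pp,q] = F_p - E_q/2 = 0, [pq,p] = E_q/2 = 0, [pq,q] = G_p/2 = 10/9, [qq,p] = F_q - G_p/2 = -10/9, [qq,q] = G_q/2 = 0
Gamma^p_ij = (G*[ij,p] - F*[ij,q])/(EG - F^2), Gamma^q_ij = (E*[ij,q] - F*[ij,p])/(EG - F^2)
Gamma_ppp = 0, Gamma_ppq = 0, Gamma_pqq = -1, Gamma_qpp = 0, Gamma_qpq = 1/10, Gamma_qqq = 0
d^2p/dtau^2 = -(Gamma_ppp*(-5/8)^2 + 2*Gamma_ppq*(-5/8)*(-7/4) + Gamma_pqq*(-7/4)^2) = 49/16
d^2q/dtau^2 = -(Gamma_qpp*(-5/8)^2 + 2*Gamma_qpq*(-5/8)*(-7/4) + Gamma_qqq*(-7/4)^2) = -7/32

Answer: Gamma_ppp = 0, Gamma_ppq = 0, Gamma_pqq = -1, Gamma_qpp = 0, Gamma_qpq = 1/10, Gamma_qqq = 0; accelerations (d^2p/dtau^2, d^2q/dtau^2) = (49/16, -7/32)


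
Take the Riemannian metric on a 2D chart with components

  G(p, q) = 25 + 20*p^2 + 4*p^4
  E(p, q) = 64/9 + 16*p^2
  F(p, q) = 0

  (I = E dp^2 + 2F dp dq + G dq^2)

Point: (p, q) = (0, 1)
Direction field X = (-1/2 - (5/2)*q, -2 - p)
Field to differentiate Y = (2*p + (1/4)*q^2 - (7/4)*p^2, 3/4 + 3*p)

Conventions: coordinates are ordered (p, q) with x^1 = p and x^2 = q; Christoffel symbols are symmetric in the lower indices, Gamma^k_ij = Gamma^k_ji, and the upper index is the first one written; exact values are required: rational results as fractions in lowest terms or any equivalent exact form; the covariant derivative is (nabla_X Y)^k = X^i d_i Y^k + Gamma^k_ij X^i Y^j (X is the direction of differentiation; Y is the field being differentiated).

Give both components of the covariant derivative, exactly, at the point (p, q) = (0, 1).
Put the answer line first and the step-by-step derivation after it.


Answer: (nabla_X Y)^p = -7, (nabla_X Y)^q = -9

E = 64/9, F = 0, G = 25 at the point
E_p = 0, E_q = 0, F_p = 0, F_q = 0, G_p = 0, G_q = 0
EG - F^2 = 1600/9;  g^inv = (9/1600) * [[25, 0], [0, 64/9]]
first-kind symbols [ij,l] = (1/2)(d_i g_jl + d_j g_il - d_l g_ij): [pp,p] = E_p/2 = 0, [pp,q] = F_p - E_q/2 = 0, [pq,p] = E_q/2 = 0, [pq,q] = G_p/2 = 0, [qq,p] = F_q - G_p/2 = 0, [qq,q] = G_q/2 = 0
Gamma^p_ij = (G*[ij,p] - F*[ij,q])/(EG - F^2), Gamma^q_ij = (E*[ij,q] - F*[ij,p])/(EG - F^2)
Gamma_ppp = 0, Gamma_ppq = 0, Gamma_pqq = 0, Gamma_qpp = 0, Gamma_qpq = 0, Gamma_qqq = 0
X = (-3, -2), Y = (1/4, 3/4) at the point


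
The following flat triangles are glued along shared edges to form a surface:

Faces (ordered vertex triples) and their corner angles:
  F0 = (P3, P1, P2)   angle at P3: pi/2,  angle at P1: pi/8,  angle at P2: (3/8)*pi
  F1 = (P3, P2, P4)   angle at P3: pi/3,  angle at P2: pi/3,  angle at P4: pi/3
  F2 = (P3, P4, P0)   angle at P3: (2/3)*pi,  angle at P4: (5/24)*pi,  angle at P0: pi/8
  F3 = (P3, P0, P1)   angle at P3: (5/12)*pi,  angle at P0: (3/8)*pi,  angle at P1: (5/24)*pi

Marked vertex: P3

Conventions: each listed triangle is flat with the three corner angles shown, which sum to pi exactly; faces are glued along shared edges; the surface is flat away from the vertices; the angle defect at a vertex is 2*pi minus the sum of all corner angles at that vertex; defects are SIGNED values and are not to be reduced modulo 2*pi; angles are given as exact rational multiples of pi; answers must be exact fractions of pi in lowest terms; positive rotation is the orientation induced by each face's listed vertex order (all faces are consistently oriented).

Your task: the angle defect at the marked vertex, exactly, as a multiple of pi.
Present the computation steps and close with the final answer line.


Sum of corner angles at P3: (23/12)*pi
defect = 2*pi - (23/12)*pi

Answer: defect(P3) = pi/12


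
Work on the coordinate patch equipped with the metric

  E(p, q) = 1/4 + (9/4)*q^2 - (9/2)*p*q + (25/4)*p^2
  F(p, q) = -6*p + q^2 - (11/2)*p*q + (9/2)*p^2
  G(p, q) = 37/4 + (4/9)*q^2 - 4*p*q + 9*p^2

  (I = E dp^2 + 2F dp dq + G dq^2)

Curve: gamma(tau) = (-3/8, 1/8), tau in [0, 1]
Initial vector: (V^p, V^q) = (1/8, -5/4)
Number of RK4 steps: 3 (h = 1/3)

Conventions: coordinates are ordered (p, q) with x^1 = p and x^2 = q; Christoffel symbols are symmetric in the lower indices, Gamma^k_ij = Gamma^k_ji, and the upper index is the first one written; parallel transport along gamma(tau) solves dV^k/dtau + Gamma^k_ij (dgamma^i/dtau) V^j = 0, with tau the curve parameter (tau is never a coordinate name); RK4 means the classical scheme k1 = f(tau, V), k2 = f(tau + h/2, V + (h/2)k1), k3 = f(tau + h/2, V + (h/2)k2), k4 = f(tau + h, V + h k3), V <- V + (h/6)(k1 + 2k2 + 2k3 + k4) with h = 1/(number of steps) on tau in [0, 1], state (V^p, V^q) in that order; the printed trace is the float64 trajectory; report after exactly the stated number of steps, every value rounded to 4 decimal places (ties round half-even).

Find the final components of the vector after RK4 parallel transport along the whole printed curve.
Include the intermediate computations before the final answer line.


gamma'(tau) = (0, 0); f(tau, V)^k = -Gamma^k_ij(gamma(tau)) gamma'^i(tau) V^j; h = 1/3; intermediate values shown to 6 dp
curve data and Christoffel symbols at the stage parameters:
  tau = 0.000000: gamma = (-0.375000, 0.125000), gamma' = (0.000000, 0.000000); Gamma_ppp = 1.510488, Gamma_ppq = 4.930333, Gamma_pqq = 12.813387, Gamma_qpp = -1.489717, Gamma_qpq = -1.791432, Gamma_qqq = -3.700881
  tau = 0.166667: gamma = (-0.375000, 0.125000), gamma' = (0.000000, 0.000000); Gamma_ppp = 1.510488, Gamma_ppq = 4.930333, Gamma_pqq = 12.813387, Gamma_qpp = -1.489717, Gamma_qpq = -1.791432, Gamma_qqq = -3.700881
  tau = 0.333333: gamma = (-0.375000, 0.125000), gamma' = (0.000000, 0.000000); Gamma_ppp = 1.510488, Gamma_ppq = 4.930333, Gamma_pqq = 12.813387, Gamma_qpp = -1.489717, Gamma_qpq = -1.791432, Gamma_qqq = -3.700881
  tau = 0.500000: gamma = (-0.375000, 0.125000), gamma' = (0.000000, 0.000000); Gamma_ppp = 1.510488, Gamma_ppq = 4.930333, Gamma_pqq = 12.813387, Gamma_qpp = -1.489717, Gamma_qpq = -1.791432, Gamma_qqq = -3.700881
  tau = 0.666667: gamma = (-0.375000, 0.125000), gamma' = (0.000000, 0.000000); Gamma_ppp = 1.510488, Gamma_ppq = 4.930333, Gamma_pqq = 12.813387, Gamma_qpp = -1.489717, Gamma_qpq = -1.791432, Gamma_qqq = -3.700881
  tau = 0.833333: gamma = (-0.375000, 0.125000), gamma' = (0.000000, 0.000000); Gamma_ppp = 1.510488, Gamma_ppq = 4.930333, Gamma_pqq = 12.813387, Gamma_qpp = -1.489717, Gamma_qpq = -1.791432, Gamma_qqq = -3.700881
  tau = 1.000000: gamma = (-0.375000, 0.125000), gamma' = (0.000000, 0.000000); Gamma_ppp = 1.510488, Gamma_ppq = 4.930333, Gamma_pqq = 12.813387, Gamma_qpp = -1.489717, Gamma_qpq = -1.791432, Gamma_qqq = -3.700881
step 0: V^p = 0.1250, V^q = -1.2500
step 1: k1 = (0.000000, 0.000000), k2 = (0.000000, 0.000000), k3 = (0.000000, 0.000000), k4 = (0.000000, 0.000000); V <- V + (h/6)(k1 + 2k2 + 2k3 + k4): V^p = 0.1250, V^q = -1.2500
step 2: k1 = (0.000000, 0.000000), k2 = (0.000000, 0.000000), k3 = (0.000000, 0.000000), k4 = (0.000000, 0.000000); V <- V + (h/6)(k1 + 2k2 + 2k3 + k4): V^p = 0.1250, V^q = -1.2500
step 3: k1 = (0.000000, 0.000000), k2 = (0.000000, 0.000000), k3 = (0.000000, 0.000000), k4 = (0.000000, 0.000000); V <- V + (h/6)(k1 + 2k2 + 2k3 + k4): V^p = 0.1250, V^q = -1.2500

Answer: V^p = 0.1250, V^q = -1.2500


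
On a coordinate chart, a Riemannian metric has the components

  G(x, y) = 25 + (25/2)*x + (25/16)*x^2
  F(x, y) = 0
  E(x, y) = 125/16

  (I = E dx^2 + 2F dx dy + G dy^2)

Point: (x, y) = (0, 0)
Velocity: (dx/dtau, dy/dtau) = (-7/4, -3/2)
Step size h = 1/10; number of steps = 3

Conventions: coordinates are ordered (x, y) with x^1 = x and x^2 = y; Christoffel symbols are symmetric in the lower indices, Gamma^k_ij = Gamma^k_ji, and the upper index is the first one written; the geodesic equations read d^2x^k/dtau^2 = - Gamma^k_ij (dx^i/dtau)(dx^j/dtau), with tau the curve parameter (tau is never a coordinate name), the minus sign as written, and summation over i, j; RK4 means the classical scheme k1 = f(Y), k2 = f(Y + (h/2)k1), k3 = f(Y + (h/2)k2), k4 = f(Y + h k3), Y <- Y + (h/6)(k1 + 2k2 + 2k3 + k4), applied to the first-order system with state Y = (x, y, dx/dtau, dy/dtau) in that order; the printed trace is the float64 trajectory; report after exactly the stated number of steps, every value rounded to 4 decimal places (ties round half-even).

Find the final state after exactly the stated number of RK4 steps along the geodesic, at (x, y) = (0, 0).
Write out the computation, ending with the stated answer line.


f(Y) = (dx/dtau, dy/dtau, -Gamma^x_ij Y'^i Y'^j, -Gamma^y_ij Y'^i Y'^j) with the Gammas evaluated at the stage position; h = 0.100000; intermediate values shown to 6 dp
step 0: x = 0.0000, y = 0.0000, dx/dtau = -1.7500, dy/dtau = -1.5000
step 1:
  k1: at (x, y) = (0.000000, 0.000000), (dx/dtau, dy/dtau) = (-1.750000, -1.500000); Gamma_xxx = 0.000000, Gamma_xxy = 0.000000, Gamma_xyy = -0.800000, Gamma_yxx = 0.000000, Gamma_yxy = 0.250000, Gamma_yyy = 0.000000; k1 = (-1.750000, -1.500000, 1.800000, -1.312500)
  k2: at (x, y) = (-0.087500, -0.075000), (dx/dtau, dy/dtau) = (-1.660000, -1.565625); Gamma_xxx = 0.000000, Gamma_xxy = 0.000000, Gamma_xyy = -0.782500, Gamma_yxx = 0.000000, Gamma_yxy = 0.255591, Gamma_yyy = 0.000000; k2 = (-1.660000, -1.565625, 1.918050, -1.328530)
  k3: at (x, y) = (-0.083000, -0.078281), (dx/dtau, dy/dtau) = (-1.654098, -1.566427); Gamma_xxx = 0.000000, Gamma_xxy = 0.000000, Gamma_xyy = -0.783400, Gamma_yxx = 0.000000, Gamma_yxy = 0.255297, Gamma_yyy = 0.000000; k3 = (-1.654098, -1.566427, 1.922222, -1.322963)
  k4: at (x, y) = (-0.165410, -0.156643), (dx/dtau, dy/dtau) = (-1.557778, -1.632296); Gamma_xxx = 0.000000, Gamma_xxy = 0.000000, Gamma_xyy = -0.766918, Gamma_yxx = 0.000000, Gamma_yxy = 0.260784, Gamma_yyy = 0.000000; k4 = (-1.557778, -1.632296, 2.043370, -1.326220)
  Y <- Y + (h/6)(k1 + 2k2 + 2k3 + k4): x = -0.1656, y = -0.1566, dx/dtau = -1.5579, dy/dtau = -1.6324
step 2:
  k1: at (x, y) = (-0.165600, -0.156607), (dx/dtau, dy/dtau) = (-1.557935, -1.632362); Gamma_xxx = 0.000000, Gamma_xxy = 0.000000, Gamma_xyy = -0.766880, Gamma_yxx = 0.000000, Gamma_yxy = 0.260797, Gamma_yyy = 0.000000; k1 = (-1.557935, -1.632362, 2.043432, -1.326472)
  k2: at (x, y) = (-0.243496, -0.238225), (dx/dtau, dy/dtau) = (-1.455763, -1.698685); Gamma_xxx = 0.000000, Gamma_xxy = 0.000000, Gamma_xyy = -0.751301, Gamma_yxx = 0.000000, Gamma_yxy = 0.266205, Gamma_yyy = 0.000000; k2 = (-1.455763, -1.698685, 2.167902, -1.316588)
  k3: at (x, y) = (-0.238388, -0.241541), (dx/dtau, dy/dtau) = (-1.449540, -1.698191); Gamma_xxx = 0.000000, Gamma_xxy = 0.000000, Gamma_xyy = -0.752322, Gamma_yxx = 0.000000, Gamma_yxy = 0.265843, Gamma_yyy = 0.000000; k3 = (-1.449540, -1.698191, 2.169588, -1.308798)
  k4: at (x, y) = (-0.310554, -0.326426), (dx/dtau, dy/dtau) = (-1.340976, -1.763242); Gamma_xxx = 0.000000, Gamma_xxy = 0.000000, Gamma_xyy = -0.737889, Gamma_yxx = 0.000000, Gamma_yxy = 0.271043, Gamma_yyy = 0.000000; k4 = (-1.340976, -1.763242, 2.294113, -1.281745)
  Y <- Y + (h/6)(k1 + 2k2 + 2k3 + k4): x = -0.3108, y = -0.3264, dx/dtau = -1.3411, dy/dtau = -1.7633
step 3:
  k1: at (x, y) = (-0.310758, -0.326429), (dx/dtau, dy/dtau) = (-1.341059, -1.763345); Gamma_xxx = 0.000000, Gamma_xxy = 0.000000, Gamma_xyy = -0.737848, Gamma_yxx = 0.000000, Gamma_yxy = 0.271058, Gamma_yyy = 0.000000; k1 = (-1.341059, -1.763345, 2.294255, -1.281971)
  k2: at (x, y) = (-0.377811, -0.414597), (dx/dtau, dy/dtau) = (-1.226347, -1.827443); Gamma_xxx = 0.000000, Gamma_xxy = 0.000000, Gamma_xyy = -0.724438, Gamma_yxx = 0.000000, Gamma_yxy = 0.276076, Gamma_yyy = 0.000000; k2 = (-1.226347, -1.827443, 2.419296, -1.237417)
  k3: at (x, y) = (-0.372075, -0.417801), (dx/dtau, dy/dtau) = (-1.220095, -1.825216); Gamma_xxx = 0.000000, Gamma_xxy = 0.000000, Gamma_xyy = -0.725585, Gamma_yxx = 0.000000, Gamma_yxy = 0.275640, Gamma_yyy = 0.000000; k3 = (-1.220095, -1.825216, 2.417223, -1.227664)
  k4: at (x, y) = (-0.432768, -0.508951), (dx/dtau, dy/dtau) = (-1.099337, -1.886111); Gamma_xxx = 0.000000, Gamma_xxy = 0.000000, Gamma_xyy = -0.713446, Gamma_yxx = 0.000000, Gamma_yxy = 0.280329, Gamma_yyy = 0.000000; k4 = (-1.099337, -1.886111, 2.538026, -1.162510)
  Y <- Y + (h/6)(k1 + 2k2 + 2k3 + k4): x = -0.4330, y = -0.5090, dx/dtau = -1.0993, dy/dtau = -1.8863

Answer: x = -0.4330, y = -0.5090, dx/dtau = -1.0993, dy/dtau = -1.8863


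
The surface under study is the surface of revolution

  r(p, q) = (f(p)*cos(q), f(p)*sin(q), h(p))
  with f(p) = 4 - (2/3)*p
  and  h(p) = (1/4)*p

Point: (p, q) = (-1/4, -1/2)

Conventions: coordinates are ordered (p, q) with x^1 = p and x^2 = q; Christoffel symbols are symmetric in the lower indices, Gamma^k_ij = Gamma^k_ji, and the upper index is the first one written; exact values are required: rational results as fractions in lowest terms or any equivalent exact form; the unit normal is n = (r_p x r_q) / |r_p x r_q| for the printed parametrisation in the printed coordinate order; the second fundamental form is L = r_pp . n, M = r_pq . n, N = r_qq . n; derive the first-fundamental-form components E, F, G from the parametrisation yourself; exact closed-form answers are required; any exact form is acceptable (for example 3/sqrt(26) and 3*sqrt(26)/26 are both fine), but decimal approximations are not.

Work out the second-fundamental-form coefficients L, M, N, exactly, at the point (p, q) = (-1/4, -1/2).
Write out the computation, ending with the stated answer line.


f = 25/6, f' = -2/3, f'' = 0, h' = 1/4, h'' = 0
E = 73/144, F = 0, G = 625/36; answer radicand W^2 = 73/144
unnormalised second-form numerators: l = 0, m = 0, n = 25/24; L = l/sqrt(73/144), and similarly M = m/sqrt(W^2), N = n/sqrt(W^2)

Answer: L = 0, M = 0, N = 25*sqrt(73)/146


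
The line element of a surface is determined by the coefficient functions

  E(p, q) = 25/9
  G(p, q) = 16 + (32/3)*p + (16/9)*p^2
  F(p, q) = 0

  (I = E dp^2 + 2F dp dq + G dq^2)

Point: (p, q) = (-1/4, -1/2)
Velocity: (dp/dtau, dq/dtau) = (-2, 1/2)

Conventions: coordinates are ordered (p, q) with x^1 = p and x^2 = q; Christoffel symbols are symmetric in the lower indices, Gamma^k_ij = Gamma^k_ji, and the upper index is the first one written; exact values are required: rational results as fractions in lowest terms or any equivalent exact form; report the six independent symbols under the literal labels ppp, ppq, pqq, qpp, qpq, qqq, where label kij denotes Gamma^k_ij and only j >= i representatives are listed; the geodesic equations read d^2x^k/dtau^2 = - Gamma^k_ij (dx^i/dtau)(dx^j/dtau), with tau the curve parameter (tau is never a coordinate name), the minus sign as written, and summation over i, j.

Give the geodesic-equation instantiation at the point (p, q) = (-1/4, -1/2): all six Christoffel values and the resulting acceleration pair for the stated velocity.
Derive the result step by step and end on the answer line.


E = 25/9, F = 0, G = 121/9 at the point
E_p = 0, E_q = 0, F_p = 0, F_q = 0, G_p = 88/9, G_q = 0
EG - F^2 = 3025/81;  g^inv = (81/3025) * [[121/9, 0], [0, 25/9]]
first-kind symbols [ij,l] = (1/2)(d_i g_jl + d_j g_il - d_l g_ij): [pp,p] = E_p/2 = 0, [pp,q] = F_p - E_q/2 = 0, [pq,p] = E_q/2 = 0, [pq,q] = G_p/2 = 44/9, [qq,p] = F_q - G_p/2 = -44/9, [qq,q] = G_q/2 = 0
Gamma^p_ij = (G*[ij,p] - F*[ij,q])/(EG - F^2), Gamma^q_ij = (E*[ij,q] - F*[ij,p])/(EG - F^2)
Gamma_ppp = 0, Gamma_ppq = 0, Gamma_pqq = -44/25, Gamma_qpp = 0, Gamma_qpq = 4/11, Gamma_qqq = 0
d^2p/dtau^2 = -(Gamma_ppp*(-2)^2 + 2*Gamma_ppq*(-2)*(1/2) + Gamma_pqq*(1/2)^2) = 11/25
d^2q/dtau^2 = -(Gamma_qpp*(-2)^2 + 2*Gamma_qpq*(-2)*(1/2) + Gamma_qqq*(1/2)^2) = 8/11

Answer: Gamma_ppp = 0, Gamma_ppq = 0, Gamma_pqq = -44/25, Gamma_qpp = 0, Gamma_qpq = 4/11, Gamma_qqq = 0; accelerations (d^2p/dtau^2, d^2q/dtau^2) = (11/25, 8/11)


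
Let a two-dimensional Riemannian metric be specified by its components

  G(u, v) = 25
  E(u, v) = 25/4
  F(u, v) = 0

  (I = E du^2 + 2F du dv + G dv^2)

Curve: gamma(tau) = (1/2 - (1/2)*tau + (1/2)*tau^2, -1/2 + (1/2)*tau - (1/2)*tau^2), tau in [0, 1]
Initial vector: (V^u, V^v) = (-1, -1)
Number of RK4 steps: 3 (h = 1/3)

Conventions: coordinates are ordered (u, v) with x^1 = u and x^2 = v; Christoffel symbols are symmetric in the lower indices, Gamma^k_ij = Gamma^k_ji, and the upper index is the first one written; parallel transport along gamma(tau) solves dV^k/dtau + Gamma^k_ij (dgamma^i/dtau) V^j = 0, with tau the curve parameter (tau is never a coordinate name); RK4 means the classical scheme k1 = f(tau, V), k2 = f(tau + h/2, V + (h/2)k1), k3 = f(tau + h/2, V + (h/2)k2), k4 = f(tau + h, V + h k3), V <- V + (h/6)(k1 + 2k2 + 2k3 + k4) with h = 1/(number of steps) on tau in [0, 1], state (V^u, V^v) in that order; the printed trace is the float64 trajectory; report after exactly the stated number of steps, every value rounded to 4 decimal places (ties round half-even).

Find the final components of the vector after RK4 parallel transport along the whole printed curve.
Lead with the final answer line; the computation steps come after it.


Answer: V^u = -1.0000, V^v = -1.0000

gamma'(tau) = (-1/2 + tau, 1/2 - tau); f(tau, V)^k = -Gamma^k_ij(gamma(tau)) gamma'^i(tau) V^j; h = 1/3; intermediate values shown to 6 dp
curve data and Christoffel symbols at the stage parameters:
  tau = 0.000000: gamma = (0.500000, -0.500000), gamma' = (-0.500000, 0.500000); Gamma_uuu = 0.000000, Gamma_uuv = 0.000000, Gamma_uvv = 0.000000, Gamma_vuu = 0.000000, Gamma_vuv = 0.000000, Gamma_vvv = 0.000000
  tau = 0.166667: gamma = (0.430556, -0.430556), gamma' = (-0.333333, 0.333333); Gamma_uuu = 0.000000, Gamma_uuv = 0.000000, Gamma_uvv = 0.000000, Gamma_vuu = 0.000000, Gamma_vuv = 0.000000, Gamma_vvv = 0.000000
  tau = 0.333333: gamma = (0.388889, -0.388889), gamma' = (-0.166667, 0.166667); Gamma_uuu = 0.000000, Gamma_uuv = 0.000000, Gamma_uvv = 0.000000, Gamma_vuu = 0.000000, Gamma_vuv = 0.000000, Gamma_vvv = 0.000000
  tau = 0.500000: gamma = (0.375000, -0.375000), gamma' = (0.000000, 0.000000); Gamma_uuu = 0.000000, Gamma_uuv = 0.000000, Gamma_uvv = 0.000000, Gamma_vuu = 0.000000, Gamma_vuv = 0.000000, Gamma_vvv = 0.000000
  tau = 0.666667: gamma = (0.388889, -0.388889), gamma' = (0.166667, -0.166667); Gamma_uuu = 0.000000, Gamma_uuv = 0.000000, Gamma_uvv = 0.000000, Gamma_vuu = 0.000000, Gamma_vuv = 0.000000, Gamma_vvv = 0.000000
  tau = 0.833333: gamma = (0.430556, -0.430556), gamma' = (0.333333, -0.333333); Gamma_uuu = 0.000000, Gamma_uuv = 0.000000, Gamma_uvv = 0.000000, Gamma_vuu = 0.000000, Gamma_vuv = 0.000000, Gamma_vvv = 0.000000
  tau = 1.000000: gamma = (0.500000, -0.500000), gamma' = (0.500000, -0.500000); Gamma_uuu = 0.000000, Gamma_uuv = 0.000000, Gamma_uvv = 0.000000, Gamma_vuu = 0.000000, Gamma_vuv = 0.000000, Gamma_vvv = 0.000000
step 0: V^u = -1.0000, V^v = -1.0000
step 1: k1 = (0.000000, 0.000000), k2 = (0.000000, 0.000000), k3 = (0.000000, 0.000000), k4 = (0.000000, 0.000000); V <- V + (h/6)(k1 + 2k2 + 2k3 + k4): V^u = -1.0000, V^v = -1.0000
step 2: k1 = (0.000000, 0.000000), k2 = (0.000000, 0.000000), k3 = (0.000000, 0.000000), k4 = (0.000000, 0.000000); V <- V + (h/6)(k1 + 2k2 + 2k3 + k4): V^u = -1.0000, V^v = -1.0000
step 3: k1 = (0.000000, 0.000000), k2 = (0.000000, 0.000000), k3 = (0.000000, 0.000000), k4 = (0.000000, 0.000000); V <- V + (h/6)(k1 + 2k2 + 2k3 + k4): V^u = -1.0000, V^v = -1.0000


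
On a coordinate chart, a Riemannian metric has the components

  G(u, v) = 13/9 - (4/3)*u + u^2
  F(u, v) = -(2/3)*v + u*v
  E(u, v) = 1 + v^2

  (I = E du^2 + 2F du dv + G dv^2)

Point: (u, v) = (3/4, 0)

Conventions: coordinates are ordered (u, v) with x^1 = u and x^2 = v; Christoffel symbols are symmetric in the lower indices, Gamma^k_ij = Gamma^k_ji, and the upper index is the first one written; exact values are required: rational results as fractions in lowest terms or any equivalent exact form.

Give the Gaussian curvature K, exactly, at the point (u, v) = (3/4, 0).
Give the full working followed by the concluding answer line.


E = 1, F = 0, G = 145/144, EG - F^2 = 145/144 at the point
E_u = 0, E_v = 0, F_u = 0, F_v = 1/12, G_u = 1/6, G_v = 0
E_vv = 2, F_uv = 1, G_uu = 2
K follows from Brioschi's formula, (det M1 - det M2)/(EG - F^2)^2.
M1 = [[-E_vv/2 + F_uv - G_uu/2, E_u/2, F_u - E_v/2], [F_v - G_u/2, E, F], [G_v/2, F, G]] = [[-1, 0, 0], [0, 1, 0], [0, 0, 145/144]]; det M1 = -145/144
M2 = [[0, E_v/2, G_u/2], [E_v/2, E, F], [G_u/2, F, G]] = [[0, 0, 1/12], [0, 1, 0], [1/12, 0, 145/144]]; det M2 = -1/144
det M1 - det M2 = -1; K = -1 / (145/144)^2 = -20736/21025

Answer: K = -20736/21025


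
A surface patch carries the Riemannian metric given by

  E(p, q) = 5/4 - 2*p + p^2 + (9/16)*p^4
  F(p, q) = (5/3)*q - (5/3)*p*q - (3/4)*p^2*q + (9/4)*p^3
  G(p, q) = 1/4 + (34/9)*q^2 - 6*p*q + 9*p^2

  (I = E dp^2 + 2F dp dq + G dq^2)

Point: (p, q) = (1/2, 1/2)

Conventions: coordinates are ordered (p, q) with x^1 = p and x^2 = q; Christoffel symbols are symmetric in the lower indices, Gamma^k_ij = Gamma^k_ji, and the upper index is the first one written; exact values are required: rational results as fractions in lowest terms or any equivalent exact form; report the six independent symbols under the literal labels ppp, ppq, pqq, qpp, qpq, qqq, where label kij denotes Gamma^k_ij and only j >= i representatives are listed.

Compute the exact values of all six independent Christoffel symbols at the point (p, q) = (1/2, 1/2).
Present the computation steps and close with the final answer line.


E = 137/256, F = 29/48, G = 35/18 at the point
E_p = -23/32, E_q = 0, F_p = 23/48, F_q = 31/48, G_p = 6, G_q = 7/9
EG - F^2 = 3113/4608;  g^inv = (4608/3113) * [[35/18, -29/48], [-29/48, 137/256]]
first-kind symbols [ij,l] = (1/2)(d_i g_jl + d_j g_il - d_l g_ij): [pp,p] = E_p/2 = -23/64, [pp,q] = F_p - E_q/2 = 23/48, [pq,p] = E_q/2 = 0, [pq,q] = G_p/2 = 3, [qq,p] = F_q - G_p/2 = -113/48, [qq,q] = G_q/2 = 7/18
Gamma^p_ij = (G*[ij,p] - F*[ij,q])/(EG - F^2), Gamma^q_ij = (E*[ij,q] - F*[ij,p])/(EG - F^2)

Answer: Gamma_ppp = -414/283, Gamma_ppq = -8352/3113, Gamma_pqq = -2016/283, Gamma_qpp = 1587/2264, Gamma_qpq = 7398/3113, Gamma_qqq = 683/283


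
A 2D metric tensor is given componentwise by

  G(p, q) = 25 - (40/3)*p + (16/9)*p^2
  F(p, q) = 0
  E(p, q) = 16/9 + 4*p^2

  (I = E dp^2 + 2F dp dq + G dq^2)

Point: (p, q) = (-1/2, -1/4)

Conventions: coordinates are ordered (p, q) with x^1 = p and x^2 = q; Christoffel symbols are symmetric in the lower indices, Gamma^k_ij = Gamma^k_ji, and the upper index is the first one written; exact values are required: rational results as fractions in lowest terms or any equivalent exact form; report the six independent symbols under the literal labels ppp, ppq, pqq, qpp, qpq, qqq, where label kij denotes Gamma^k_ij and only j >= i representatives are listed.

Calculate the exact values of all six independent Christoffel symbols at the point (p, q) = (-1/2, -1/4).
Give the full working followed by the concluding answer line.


E = 25/9, F = 0, G = 289/9 at the point
E_p = -4, E_q = 0, F_p = 0, F_q = 0, G_p = -136/9, G_q = 0
EG - F^2 = 7225/81;  g^inv = (81/7225) * [[289/9, 0], [0, 25/9]]
first-kind symbols [ij,l] = (1/2)(d_i g_jl + d_j g_il - d_l g_ij): [pp,p] = E_p/2 = -2, [pp,q] = F_p - E_q/2 = 0, [pq,p] = E_q/2 = 0, [pq,q] = G_p/2 = -68/9, [qq,p] = F_q - G_p/2 = 68/9, [qq,q] = G_q/2 = 0
Gamma^p_ij = (G*[ij,p] - F*[ij,q])/(EG - F^2), Gamma^q_ij = (E*[ij,q] - F*[ij,p])/(EG - F^2)

Answer: Gamma_ppp = -18/25, Gamma_ppq = 0, Gamma_pqq = 68/25, Gamma_qpp = 0, Gamma_qpq = -4/17, Gamma_qqq = 0


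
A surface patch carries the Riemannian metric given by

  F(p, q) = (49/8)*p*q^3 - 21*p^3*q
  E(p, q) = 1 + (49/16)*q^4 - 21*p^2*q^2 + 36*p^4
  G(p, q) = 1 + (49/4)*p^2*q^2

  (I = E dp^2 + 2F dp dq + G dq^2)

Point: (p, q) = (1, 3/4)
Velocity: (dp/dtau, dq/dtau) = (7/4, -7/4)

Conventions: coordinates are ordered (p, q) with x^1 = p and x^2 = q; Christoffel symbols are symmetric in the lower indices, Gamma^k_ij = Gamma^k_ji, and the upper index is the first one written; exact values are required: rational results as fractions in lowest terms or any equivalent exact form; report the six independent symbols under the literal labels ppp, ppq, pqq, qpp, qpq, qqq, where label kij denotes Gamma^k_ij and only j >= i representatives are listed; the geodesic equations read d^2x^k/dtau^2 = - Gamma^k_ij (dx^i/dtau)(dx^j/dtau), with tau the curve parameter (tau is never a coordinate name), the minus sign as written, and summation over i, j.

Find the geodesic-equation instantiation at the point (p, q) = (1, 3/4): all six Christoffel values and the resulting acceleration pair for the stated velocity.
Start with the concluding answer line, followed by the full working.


Answer: Gamma_ppp = 246528/135361, Gamma_ppq = -53928/135361, Gamma_pqq = -71904/135361, Gamma_qpp = -129024/135361, Gamma_qpq = 28224/135361, Gamma_qqq = 37632/135361; accelerations (d^2p/dtau^2, d^2q/dtau^2) = (-865095/135361, 452760/135361)

E = 107137/4096, F = -6741/512, G = 505/64 at the point
E_p = 963/8, E_q = -6741/256, F_p = -22869/512, F_q = -1365/128, G_p = 441/32, G_q = 147/8
EG - F^2 = 135361/4096;  g^inv = (4096/135361) * [[505/64, 6741/512], [6741/512, 107137/4096]]
first-kind symbols [ij,l] = (1/2)(d_i g_jl + d_j g_il - d_l g_ij): [pp,p] = E_p/2 = 963/16, [pp,q] = F_p - E_q/2 = -63/2, [pq,p] = E_q/2 = -6741/512, [pq,q] = G_p/2 = 441/64, [qq,p] = F_q - G_p/2 = -2247/128, [qq,q] = G_q/2 = 147/16
Gamma^p_ij = (G*[ij,p] - F*[ij,q])/(EG - F^2), Gamma^q_ij = (E*[ij,q] - F*[ij,p])/(EG - F^2)
Gamma_ppp = 246528/135361, Gamma_ppq = -53928/135361, Gamma_pqq = -71904/135361, Gamma_qpp = -129024/135361, Gamma_qpq = 28224/135361, Gamma_qqq = 37632/135361
d^2p/dtau^2 = -(Gamma_ppp*(7/4)^2 + 2*Gamma_ppq*(7/4)*(-7/4) + Gamma_pqq*(-7/4)^2) = -865095/135361
d^2q/dtau^2 = -(Gamma_qpp*(7/4)^2 + 2*Gamma_qpq*(7/4)*(-7/4) + Gamma_qqq*(-7/4)^2) = 452760/135361


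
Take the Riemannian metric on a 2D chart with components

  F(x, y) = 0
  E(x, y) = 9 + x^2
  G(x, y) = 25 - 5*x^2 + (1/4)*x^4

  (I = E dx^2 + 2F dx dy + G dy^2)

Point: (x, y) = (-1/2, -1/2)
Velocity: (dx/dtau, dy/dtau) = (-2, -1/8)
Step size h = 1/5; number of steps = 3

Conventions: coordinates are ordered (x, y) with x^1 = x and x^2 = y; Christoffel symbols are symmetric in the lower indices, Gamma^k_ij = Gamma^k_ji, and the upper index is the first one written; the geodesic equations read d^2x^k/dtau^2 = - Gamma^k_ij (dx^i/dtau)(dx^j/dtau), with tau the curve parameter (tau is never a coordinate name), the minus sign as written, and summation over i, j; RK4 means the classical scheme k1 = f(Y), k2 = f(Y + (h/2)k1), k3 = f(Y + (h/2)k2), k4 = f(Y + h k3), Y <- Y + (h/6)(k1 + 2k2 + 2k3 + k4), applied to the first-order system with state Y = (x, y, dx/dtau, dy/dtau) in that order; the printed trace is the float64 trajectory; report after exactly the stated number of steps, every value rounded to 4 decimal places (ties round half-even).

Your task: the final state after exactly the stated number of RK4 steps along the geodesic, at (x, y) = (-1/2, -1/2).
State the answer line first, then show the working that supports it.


Answer: x = -1.6390, y = -0.5957, dx/dtau = -1.7724, dy/dtau = -0.2221

f(Y) = (dx/dtau, dy/dtau, -Gamma^x_ij Y'^i Y'^j, -Gamma^y_ij Y'^i Y'^j) with the Gammas evaluated at the stage position; h = 0.200000; intermediate values shown to 6 dp
step 0: x = -0.5000, y = -0.5000, dx/dtau = -2.0000, dy/dtau = -0.1250
step 1:
  k1: at (x, y) = (-0.500000, -0.500000), (dx/dtau, dy/dtau) = (-2.000000, -0.125000); Gamma_xxx = -0.054054, Gamma_xxy = 0.000000, Gamma_xyy = -0.263514, Gamma_yxx = 0.000000, Gamma_yxy = 0.102564, Gamma_yyy = 0.000000; k1 = (-2.000000, -0.125000, 0.220334, -0.051282)
  k2: at (x, y) = (-0.700000, -0.512500), (dx/dtau, dy/dtau) = (-1.977967, -0.130128); Gamma_xxx = -0.073762, Gamma_xxy = 0.000000, Gamma_xyy = -0.350738, Gamma_yxx = 0.000000, Gamma_yxy = 0.147213, Gamma_yyy = 0.000000; k2 = (-1.977967, -0.130128, 0.294522, -0.075782)
  k3: at (x, y) = (-0.697797, -0.513013), (dx/dtau, dy/dtau) = (-1.970548, -0.132578); Gamma_xxx = -0.073554, Gamma_xxy = 0.000000, Gamma_xyy = -0.349860, Gamma_yxx = 0.000000, Gamma_yxy = 0.146703, Gamma_yyy = 0.000000; k3 = (-1.970548, -0.132578, 0.291762, -0.076653)
  k4: at (x, y) = (-0.894110, -0.526516), (dx/dtau, dy/dtau) = (-1.941648, -0.140331); Gamma_xxx = -0.091241, Gamma_xxy = 0.000000, Gamma_xyy = -0.419734, Gamma_yxx = 0.000000, Gamma_yxy = 0.194360, Gamma_yyy = 0.000000; k4 = (-1.941648, -0.140331, 0.352244, -0.105915)
  Y <- Y + (h/6)(k1 + 2k2 + 2k3 + k4): x = -0.8946, y = -0.5264, dx/dtau = -1.9418, dy/dtau = -0.1404
step 2:
  k1: at (x, y) = (-0.894623, -0.526358), (dx/dtau, dy/dtau) = (-1.941829, -0.140402); Gamma_xxx = -0.091285, Gamma_xxy = 0.000000, Gamma_xyy = -0.419894, Gamma_yxx = 0.000000, Gamma_yxy = 0.194491, Gamma_yyy = 0.000000; k1 = (-1.941829, -0.140402, 0.352485, -0.106051)
  k2: at (x, y) = (-1.088805, -0.540398), (dx/dtau, dy/dtau) = (-1.906580, -0.151007); Gamma_xxx = -0.106898, Gamma_xxy = 0.000000, Gamma_xyy = -0.471125, Gamma_yxx = 0.000000, Gamma_yxy = 0.247049, Gamma_yyy = 0.000000; k2 = (-1.906580, -0.151007, 0.399321, -0.142254)
  k3: at (x, y) = (-1.085281, -0.541459), (dx/dtau, dy/dtau) = (-1.901896, -0.154628); Gamma_xxx = -0.106632, Gamma_xxy = 0.000000, Gamma_xyy = -0.470362, Gamma_yxx = 0.000000, Gamma_yxy = 0.246035, Gamma_yyy = 0.000000; k3 = (-1.901896, -0.154628, 0.396956, -0.144711)
  k4: at (x, y) = (-1.275002, -0.557284), (dx/dtau, dy/dtau) = (-1.862437, -0.169344); Gamma_xxx = -0.119993, Gamma_xxy = 0.000000, Gamma_xyy = -0.502433, Gamma_yxx = 0.000000, Gamma_yxy = 0.304501, Gamma_yyy = 0.000000; k4 = (-1.862437, -0.169344, 0.430625, -0.192075)
  Y <- Y + (h/6)(k1 + 2k2 + 2k3 + k4): x = -1.2753, y = -0.5571, dx/dtau = -1.8626, dy/dtau = -0.1695
step 3:
  k1: at (x, y) = (-1.275330, -0.557059), (dx/dtau, dy/dtau) = (-1.862640, -0.169471); Gamma_xxx = -0.120014, Gamma_xxy = 0.000000, Gamma_xyy = -0.502473, Gamma_yxx = 0.000000, Gamma_yxy = 0.304610, Gamma_yyy = 0.000000; k1 = (-1.862640, -0.169471, 0.430813, -0.192308)
  k2: at (x, y) = (-1.461594, -0.574006), (dx/dtau, dy/dtau) = (-1.819558, -0.188702); Gamma_xxx = -0.131246, Gamma_xxy = 0.000000, Gamma_xyy = -0.516044, Gamma_yxx = 0.000000, Gamma_yxy = 0.371730, Gamma_yyy = 0.000000; k2 = (-1.819558, -0.188702, 0.452905, -0.255269)
  k3: at (x, y) = (-1.457286, -0.575929), (dx/dtau, dy/dtau) = (-1.817349, -0.194998); Gamma_xxx = -0.131007, Gamma_xxy = 0.000000, Gamma_xyy = -0.515928, Gamma_yxx = 0.000000, Gamma_yxy = 0.370042, Gamma_yyy = 0.000000; k3 = (-1.817349, -0.194998, 0.452304, -0.262270)
  k4: at (x, y) = (-1.638800, -0.596058), (dx/dtau, dy/dtau) = (-1.772179, -0.221925); Gamma_xxx = -0.140240, Gamma_xxy = 0.000000, Gamma_xyy = -0.512882, Gamma_yxx = 0.000000, Gamma_yxy = 0.448106, Gamma_yyy = 0.000000; k4 = (-1.772179, -0.221925, 0.465701, -0.352472)
  Y <- Y + (h/6)(k1 + 2k2 + 2k3 + k4): x = -1.6390, y = -0.5957, dx/dtau = -1.7724, dy/dtau = -0.2221


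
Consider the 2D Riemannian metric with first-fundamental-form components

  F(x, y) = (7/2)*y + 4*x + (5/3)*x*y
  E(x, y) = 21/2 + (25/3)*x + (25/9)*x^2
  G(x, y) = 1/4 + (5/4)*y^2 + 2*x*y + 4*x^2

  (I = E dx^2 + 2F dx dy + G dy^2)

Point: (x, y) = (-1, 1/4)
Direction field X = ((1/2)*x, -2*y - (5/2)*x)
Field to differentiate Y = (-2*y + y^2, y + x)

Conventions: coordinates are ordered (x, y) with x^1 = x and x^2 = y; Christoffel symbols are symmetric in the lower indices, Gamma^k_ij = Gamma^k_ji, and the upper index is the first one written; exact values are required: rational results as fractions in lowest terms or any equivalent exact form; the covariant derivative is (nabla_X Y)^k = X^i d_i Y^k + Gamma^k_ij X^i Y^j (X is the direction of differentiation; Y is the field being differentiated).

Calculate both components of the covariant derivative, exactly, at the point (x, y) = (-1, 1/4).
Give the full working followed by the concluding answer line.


E = 89/18, F = -85/24, G = 245/64 at the point
E_x = 25/9, E_y = 0, F_x = 53/12, F_y = 11/6, G_x = -15/2, G_y = -11/8
EG - F^2 = 7355/1152;  g^inv = (1152/7355) * [[245/64, 85/24], [85/24, 89/18]]
first-kind symbols [ij,l] = (1/2)(d_i g_jl + d_j g_il - d_l g_ij): [xx,x] = E_x/2 = 25/18, [xx,y] = F_x - E_y/2 = 53/12, [xy,x] = E_y/2 = 0, [xy,y] = G_x/2 = -15/4, [yy,x] = F_y - G_x/2 = 67/12, [yy,y] = G_y/2 = -11/16
Gamma^x_ij = (G*[ij,x] - F*[ij,y])/(EG - F^2), Gamma^y_ij = (E*[ij,y] - F*[ij,x])/(EG - F^2)
Gamma_xxx = 4829/1471, Gamma_xxy = -3060/1471, Gamma_xyy = 8727/2942, Gamma_yxx = 30824/7355, Gamma_yxy = -4272/1471, Gamma_yyy = 18864/7355
X = (-1/2, 2), Y = (-7/16, -3/4) at the point

Answer: (nabla_X Y)^x = -267901/47072, (nabla_X Y)^y = 637/29420


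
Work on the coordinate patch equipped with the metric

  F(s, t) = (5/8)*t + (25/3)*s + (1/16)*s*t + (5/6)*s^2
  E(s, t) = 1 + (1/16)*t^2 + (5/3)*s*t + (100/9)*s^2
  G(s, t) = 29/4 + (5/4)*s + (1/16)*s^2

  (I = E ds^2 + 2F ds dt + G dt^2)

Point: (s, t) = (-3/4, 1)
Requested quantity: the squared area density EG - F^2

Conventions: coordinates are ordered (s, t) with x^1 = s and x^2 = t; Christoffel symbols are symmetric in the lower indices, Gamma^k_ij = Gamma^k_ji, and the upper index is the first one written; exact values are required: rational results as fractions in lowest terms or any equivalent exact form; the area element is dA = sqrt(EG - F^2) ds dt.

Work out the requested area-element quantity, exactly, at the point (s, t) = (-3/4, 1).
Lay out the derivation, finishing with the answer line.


E = 97/16, F = -333/64, G = 1625/256; EG - F^2 = 2921/256

Answer: EG - F^2 = 2921/256


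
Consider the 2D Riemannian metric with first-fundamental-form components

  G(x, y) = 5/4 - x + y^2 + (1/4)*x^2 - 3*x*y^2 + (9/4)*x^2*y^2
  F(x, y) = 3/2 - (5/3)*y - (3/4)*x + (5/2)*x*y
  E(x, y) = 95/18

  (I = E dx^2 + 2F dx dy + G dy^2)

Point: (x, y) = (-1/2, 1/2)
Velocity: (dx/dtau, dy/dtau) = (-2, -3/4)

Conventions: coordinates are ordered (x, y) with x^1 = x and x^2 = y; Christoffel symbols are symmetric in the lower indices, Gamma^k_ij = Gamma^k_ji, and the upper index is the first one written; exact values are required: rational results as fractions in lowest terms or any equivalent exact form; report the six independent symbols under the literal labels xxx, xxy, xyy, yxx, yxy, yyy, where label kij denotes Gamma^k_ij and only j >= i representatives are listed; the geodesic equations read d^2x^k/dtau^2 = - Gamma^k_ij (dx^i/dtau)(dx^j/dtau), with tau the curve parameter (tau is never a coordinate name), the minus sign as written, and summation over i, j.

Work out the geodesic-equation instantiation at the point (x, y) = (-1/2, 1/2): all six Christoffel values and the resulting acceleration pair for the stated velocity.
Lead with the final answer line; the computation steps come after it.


Answer: Gamma_xxx = -48/3095, Gamma_xxy = 123/3095, Gamma_xyy = -3579/9904, Gamma_yxx = 608/3095, Gamma_yxy = -1558/3095, Gamma_yyy = 2019/3095; accelerations (d^2x/dtau^2, d^2y/dtau^2) = (115743/792320, 17701/49520)

E = 95/18, F = 5/12, G = 165/64 at the point
E_x = 0, E_y = 0, F_x = 1/2, F_y = -35/12, G_x = -41/16, G_y = 49/16
EG - F^2 = 15475/1152;  g^inv = (1152/15475) * [[165/64, -5/12], [-5/12, 95/18]]
first-kind symbols [ij,l] = (1/2)(d_i g_jl + d_j g_il - d_l g_ij): [xx,x] = E_x/2 = 0, [xx,y] = F_x - E_y/2 = 1/2, [xy,x] = E_y/2 = 0, [xy,y] = G_x/2 = -41/32, [yy,x] = F_y - G_x/2 = -157/96, [yy,y] = G_y/2 = 49/32
Gamma^x_ij = (G*[ij,x] - F*[ij,y])/(EG - F^2), Gamma^y_ij = (E*[ij,y] - F*[ij,x])/(EG - F^2)
Gamma_xxx = -48/3095, Gamma_xxy = 123/3095, Gamma_xyy = -3579/9904, Gamma_yxx = 608/3095, Gamma_yxy = -1558/3095, Gamma_yyy = 2019/3095
d^2x/dtau^2 = -(Gamma_xxx*(-2)^2 + 2*Gamma_xxy*(-2)*(-3/4) + Gamma_xyy*(-3/4)^2) = 115743/792320
d^2y/dtau^2 = -(Gamma_yxx*(-2)^2 + 2*Gamma_yxy*(-2)*(-3/4) + Gamma_yyy*(-3/4)^2) = 17701/49520


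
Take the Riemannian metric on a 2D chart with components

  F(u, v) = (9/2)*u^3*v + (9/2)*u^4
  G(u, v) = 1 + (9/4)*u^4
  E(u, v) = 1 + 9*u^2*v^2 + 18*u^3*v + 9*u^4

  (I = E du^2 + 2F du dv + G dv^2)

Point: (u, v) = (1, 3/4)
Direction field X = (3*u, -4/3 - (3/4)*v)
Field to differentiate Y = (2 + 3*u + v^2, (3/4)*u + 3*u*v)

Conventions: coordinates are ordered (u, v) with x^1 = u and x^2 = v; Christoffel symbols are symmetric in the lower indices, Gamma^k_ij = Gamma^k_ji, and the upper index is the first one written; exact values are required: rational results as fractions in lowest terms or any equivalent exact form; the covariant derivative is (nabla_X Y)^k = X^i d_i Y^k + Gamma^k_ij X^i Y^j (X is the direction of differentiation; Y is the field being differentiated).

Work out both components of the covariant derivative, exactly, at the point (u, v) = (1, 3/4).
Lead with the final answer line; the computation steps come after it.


Answer: (nabla_X Y)^u = 909439/31552, (nabla_X Y)^v = 154429/15776

E = 457/16, F = 63/8, G = 13/4 at the point
E_u = 693/8, E_v = 63/2, F_u = 225/8, F_v = 9/2, G_u = 9, G_v = 0
EG - F^2 = 493/16;  g^inv = (16/493) * [[13/4, -63/8], [-63/8, 457/16]]
first-kind symbols [ij,l] = (1/2)(d_i g_jl + d_j g_il - d_l g_ij): [uu,u] = E_u/2 = 693/16, [uu,v] = F_u - E_v/2 = 99/8, [uv,u] = E_v/2 = 63/4, [uv,v] = G_u/2 = 9/2, [vv,u] = F_v - G_u/2 = 0, [vv,v] = G_v/2 = 0
Gamma^u_ij = (G*[ij,u] - F*[ij,v])/(EG - F^2), Gamma^v_ij = (E*[ij,v] - F*[ij,u])/(EG - F^2)
Gamma_uuu = 693/493, Gamma_uuv = 252/493, Gamma_uvv = 0, Gamma_vuu = 198/493, Gamma_vuv = 72/493, Gamma_vvv = 0
X = (3, -91/48), Y = (89/16, 3) at the point


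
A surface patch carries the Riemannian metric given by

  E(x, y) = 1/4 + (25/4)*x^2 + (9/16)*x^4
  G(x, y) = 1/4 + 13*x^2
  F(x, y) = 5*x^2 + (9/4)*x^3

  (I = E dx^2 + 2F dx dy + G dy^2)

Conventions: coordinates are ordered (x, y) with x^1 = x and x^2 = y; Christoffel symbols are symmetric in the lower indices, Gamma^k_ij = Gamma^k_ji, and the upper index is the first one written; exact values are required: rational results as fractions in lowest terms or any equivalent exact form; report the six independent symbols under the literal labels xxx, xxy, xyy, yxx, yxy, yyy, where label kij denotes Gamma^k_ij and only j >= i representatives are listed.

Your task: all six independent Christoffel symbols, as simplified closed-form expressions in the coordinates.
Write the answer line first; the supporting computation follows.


Answer: Gamma_xxx = (-36*x^5 - 3600*x^4 + 2018*x^3 + 100*x)/(144*x^6 - 1440*x^5 + 3609*x^4 + 308*x^2 + 4), Gamma_xxy = (-1872*x^4 - 4160*x^3)/(144*x^6 - 1440*x^5 + 3609*x^4 + 308*x^2 + 4), Gamma_xyy = (-10816*x^3 - 208*x)/(144*x^6 - 1440*x^5 + 3609*x^4 + 308*x^2 + 4), Gamma_yxx = (81*x^6 + 1800*x^4 + 2000*x^3 + 108*x^2 + 160*x)/(144*x^6 - 1440*x^5 + 3609*x^4 + 308*x^2 + 4), Gamma_yxy = (468*x^5 + 5200*x^3 + 208*x)/(144*x^6 - 1440*x^5 + 3609*x^4 + 308*x^2 + 4), Gamma_yyy = (1872*x^4 + 4160*x^3)/(144*x^6 - 1440*x^5 + 3609*x^4 + 308*x^2 + 4)

E = 1/4 + (25/4)*x^2 + (9/16)*x^4; F = 5*x^2 + (9/4)*x^3; G = 1/4 + 13*x^2
Gamma^k_ij = (1/2) g^{kl} (d_i g_jl + d_j g_il - d_l g_ij), with g^inv = (1/(EG-F^2)) [[G, -F], [-F, E]]
first partials: E_x = (25/2)*x + (9/4)*x^3, E_y = 0, F_x = 10*x + (27/4)*x^2, F_y = 0, G_x = 26*x, G_y = 0
D = EG - F^2 = 1/16 + (77/16)*x^2 + (3609/64)*x^4 - (45/2)*x^5 + (9/4)*x^6
expanded: Gamma^x_xx = (G E_x - 2F F_x + F E_y)/(2D), Gamma^x_xy = (G E_y - F G_x)/(2D), Gamma^x_yy = (2G F_y - G G_x - F G_y)/(2D), Gamma^y_xx = (2E F_x - E E_y - F E_x)/(2D), Gamma^y_xy = (E G_x - F E_y)/(2D), Gamma^y_yy = (E G_y - 2F F_y + F G_x)/(2D); substitute and cancel common factors
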